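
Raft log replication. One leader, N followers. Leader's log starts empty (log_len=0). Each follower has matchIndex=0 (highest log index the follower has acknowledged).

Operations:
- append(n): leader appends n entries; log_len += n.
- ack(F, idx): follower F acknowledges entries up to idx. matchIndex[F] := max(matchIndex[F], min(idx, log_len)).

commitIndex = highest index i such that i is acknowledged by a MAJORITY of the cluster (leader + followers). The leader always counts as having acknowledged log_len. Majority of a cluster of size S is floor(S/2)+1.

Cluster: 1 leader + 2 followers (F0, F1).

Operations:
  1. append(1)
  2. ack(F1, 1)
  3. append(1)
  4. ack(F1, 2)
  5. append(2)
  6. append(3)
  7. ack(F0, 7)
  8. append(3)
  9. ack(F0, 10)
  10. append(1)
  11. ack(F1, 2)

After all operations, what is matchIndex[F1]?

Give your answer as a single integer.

Answer: 2

Derivation:
Op 1: append 1 -> log_len=1
Op 2: F1 acks idx 1 -> match: F0=0 F1=1; commitIndex=1
Op 3: append 1 -> log_len=2
Op 4: F1 acks idx 2 -> match: F0=0 F1=2; commitIndex=2
Op 5: append 2 -> log_len=4
Op 6: append 3 -> log_len=7
Op 7: F0 acks idx 7 -> match: F0=7 F1=2; commitIndex=7
Op 8: append 3 -> log_len=10
Op 9: F0 acks idx 10 -> match: F0=10 F1=2; commitIndex=10
Op 10: append 1 -> log_len=11
Op 11: F1 acks idx 2 -> match: F0=10 F1=2; commitIndex=10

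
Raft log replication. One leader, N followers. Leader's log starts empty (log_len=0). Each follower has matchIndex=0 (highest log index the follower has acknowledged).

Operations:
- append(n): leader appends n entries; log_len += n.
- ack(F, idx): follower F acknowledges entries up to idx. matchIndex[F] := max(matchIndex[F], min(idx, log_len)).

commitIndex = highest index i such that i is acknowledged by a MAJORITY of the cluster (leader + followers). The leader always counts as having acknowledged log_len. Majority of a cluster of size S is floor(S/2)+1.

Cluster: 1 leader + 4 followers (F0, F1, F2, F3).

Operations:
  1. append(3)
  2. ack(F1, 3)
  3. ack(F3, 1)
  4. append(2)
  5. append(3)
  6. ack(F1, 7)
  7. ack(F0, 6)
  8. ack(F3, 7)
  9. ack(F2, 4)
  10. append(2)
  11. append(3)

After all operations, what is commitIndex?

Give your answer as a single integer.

Answer: 7

Derivation:
Op 1: append 3 -> log_len=3
Op 2: F1 acks idx 3 -> match: F0=0 F1=3 F2=0 F3=0; commitIndex=0
Op 3: F3 acks idx 1 -> match: F0=0 F1=3 F2=0 F3=1; commitIndex=1
Op 4: append 2 -> log_len=5
Op 5: append 3 -> log_len=8
Op 6: F1 acks idx 7 -> match: F0=0 F1=7 F2=0 F3=1; commitIndex=1
Op 7: F0 acks idx 6 -> match: F0=6 F1=7 F2=0 F3=1; commitIndex=6
Op 8: F3 acks idx 7 -> match: F0=6 F1=7 F2=0 F3=7; commitIndex=7
Op 9: F2 acks idx 4 -> match: F0=6 F1=7 F2=4 F3=7; commitIndex=7
Op 10: append 2 -> log_len=10
Op 11: append 3 -> log_len=13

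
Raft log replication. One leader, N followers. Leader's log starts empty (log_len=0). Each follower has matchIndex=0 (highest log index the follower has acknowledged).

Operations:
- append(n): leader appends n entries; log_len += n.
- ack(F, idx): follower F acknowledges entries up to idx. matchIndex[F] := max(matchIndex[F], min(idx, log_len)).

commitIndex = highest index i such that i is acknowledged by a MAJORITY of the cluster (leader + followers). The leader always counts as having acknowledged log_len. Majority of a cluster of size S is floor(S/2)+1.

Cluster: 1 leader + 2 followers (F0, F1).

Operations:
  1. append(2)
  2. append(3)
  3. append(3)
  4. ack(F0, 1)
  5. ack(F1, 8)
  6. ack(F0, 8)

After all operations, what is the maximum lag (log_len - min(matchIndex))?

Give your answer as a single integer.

Answer: 0

Derivation:
Op 1: append 2 -> log_len=2
Op 2: append 3 -> log_len=5
Op 3: append 3 -> log_len=8
Op 4: F0 acks idx 1 -> match: F0=1 F1=0; commitIndex=1
Op 5: F1 acks idx 8 -> match: F0=1 F1=8; commitIndex=8
Op 6: F0 acks idx 8 -> match: F0=8 F1=8; commitIndex=8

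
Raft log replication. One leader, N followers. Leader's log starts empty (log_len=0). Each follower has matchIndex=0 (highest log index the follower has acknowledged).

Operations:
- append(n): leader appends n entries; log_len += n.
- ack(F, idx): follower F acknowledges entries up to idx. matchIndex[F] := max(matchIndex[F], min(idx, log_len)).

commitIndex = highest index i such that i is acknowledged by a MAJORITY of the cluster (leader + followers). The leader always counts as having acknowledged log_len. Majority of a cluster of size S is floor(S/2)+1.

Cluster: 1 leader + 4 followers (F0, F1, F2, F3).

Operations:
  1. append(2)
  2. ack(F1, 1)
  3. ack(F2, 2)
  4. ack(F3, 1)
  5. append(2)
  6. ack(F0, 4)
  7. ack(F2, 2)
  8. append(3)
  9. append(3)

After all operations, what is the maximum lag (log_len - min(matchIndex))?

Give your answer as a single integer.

Answer: 9

Derivation:
Op 1: append 2 -> log_len=2
Op 2: F1 acks idx 1 -> match: F0=0 F1=1 F2=0 F3=0; commitIndex=0
Op 3: F2 acks idx 2 -> match: F0=0 F1=1 F2=2 F3=0; commitIndex=1
Op 4: F3 acks idx 1 -> match: F0=0 F1=1 F2=2 F3=1; commitIndex=1
Op 5: append 2 -> log_len=4
Op 6: F0 acks idx 4 -> match: F0=4 F1=1 F2=2 F3=1; commitIndex=2
Op 7: F2 acks idx 2 -> match: F0=4 F1=1 F2=2 F3=1; commitIndex=2
Op 8: append 3 -> log_len=7
Op 9: append 3 -> log_len=10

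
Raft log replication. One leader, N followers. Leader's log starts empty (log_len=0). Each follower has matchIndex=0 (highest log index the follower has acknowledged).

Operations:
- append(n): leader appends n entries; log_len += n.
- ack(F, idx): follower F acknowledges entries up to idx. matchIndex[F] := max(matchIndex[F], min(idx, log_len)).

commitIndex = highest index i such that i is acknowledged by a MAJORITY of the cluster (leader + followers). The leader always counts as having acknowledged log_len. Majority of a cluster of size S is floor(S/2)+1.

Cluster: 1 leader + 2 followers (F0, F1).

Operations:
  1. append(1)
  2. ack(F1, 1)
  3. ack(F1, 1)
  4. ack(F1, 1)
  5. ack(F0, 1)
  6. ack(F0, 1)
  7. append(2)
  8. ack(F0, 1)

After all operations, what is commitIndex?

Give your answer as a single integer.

Op 1: append 1 -> log_len=1
Op 2: F1 acks idx 1 -> match: F0=0 F1=1; commitIndex=1
Op 3: F1 acks idx 1 -> match: F0=0 F1=1; commitIndex=1
Op 4: F1 acks idx 1 -> match: F0=0 F1=1; commitIndex=1
Op 5: F0 acks idx 1 -> match: F0=1 F1=1; commitIndex=1
Op 6: F0 acks idx 1 -> match: F0=1 F1=1; commitIndex=1
Op 7: append 2 -> log_len=3
Op 8: F0 acks idx 1 -> match: F0=1 F1=1; commitIndex=1

Answer: 1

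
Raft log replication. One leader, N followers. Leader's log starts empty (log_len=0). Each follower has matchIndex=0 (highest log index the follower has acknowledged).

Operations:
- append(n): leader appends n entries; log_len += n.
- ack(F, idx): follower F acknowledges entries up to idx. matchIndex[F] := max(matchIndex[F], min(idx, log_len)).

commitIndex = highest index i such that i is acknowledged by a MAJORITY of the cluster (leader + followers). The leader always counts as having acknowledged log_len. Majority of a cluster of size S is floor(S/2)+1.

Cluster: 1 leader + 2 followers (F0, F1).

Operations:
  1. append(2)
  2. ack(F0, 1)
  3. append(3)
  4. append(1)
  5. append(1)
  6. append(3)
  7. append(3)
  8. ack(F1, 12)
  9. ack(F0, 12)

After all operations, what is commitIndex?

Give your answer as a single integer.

Answer: 12

Derivation:
Op 1: append 2 -> log_len=2
Op 2: F0 acks idx 1 -> match: F0=1 F1=0; commitIndex=1
Op 3: append 3 -> log_len=5
Op 4: append 1 -> log_len=6
Op 5: append 1 -> log_len=7
Op 6: append 3 -> log_len=10
Op 7: append 3 -> log_len=13
Op 8: F1 acks idx 12 -> match: F0=1 F1=12; commitIndex=12
Op 9: F0 acks idx 12 -> match: F0=12 F1=12; commitIndex=12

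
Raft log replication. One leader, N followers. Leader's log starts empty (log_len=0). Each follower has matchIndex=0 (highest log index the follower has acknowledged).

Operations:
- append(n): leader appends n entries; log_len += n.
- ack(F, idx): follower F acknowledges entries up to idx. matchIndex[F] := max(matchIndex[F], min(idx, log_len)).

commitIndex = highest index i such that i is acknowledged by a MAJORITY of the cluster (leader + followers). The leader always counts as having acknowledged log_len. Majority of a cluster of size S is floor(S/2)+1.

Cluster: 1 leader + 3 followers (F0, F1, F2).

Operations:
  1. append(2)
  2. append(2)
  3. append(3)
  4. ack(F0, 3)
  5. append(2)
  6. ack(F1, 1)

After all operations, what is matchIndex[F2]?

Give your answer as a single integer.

Answer: 0

Derivation:
Op 1: append 2 -> log_len=2
Op 2: append 2 -> log_len=4
Op 3: append 3 -> log_len=7
Op 4: F0 acks idx 3 -> match: F0=3 F1=0 F2=0; commitIndex=0
Op 5: append 2 -> log_len=9
Op 6: F1 acks idx 1 -> match: F0=3 F1=1 F2=0; commitIndex=1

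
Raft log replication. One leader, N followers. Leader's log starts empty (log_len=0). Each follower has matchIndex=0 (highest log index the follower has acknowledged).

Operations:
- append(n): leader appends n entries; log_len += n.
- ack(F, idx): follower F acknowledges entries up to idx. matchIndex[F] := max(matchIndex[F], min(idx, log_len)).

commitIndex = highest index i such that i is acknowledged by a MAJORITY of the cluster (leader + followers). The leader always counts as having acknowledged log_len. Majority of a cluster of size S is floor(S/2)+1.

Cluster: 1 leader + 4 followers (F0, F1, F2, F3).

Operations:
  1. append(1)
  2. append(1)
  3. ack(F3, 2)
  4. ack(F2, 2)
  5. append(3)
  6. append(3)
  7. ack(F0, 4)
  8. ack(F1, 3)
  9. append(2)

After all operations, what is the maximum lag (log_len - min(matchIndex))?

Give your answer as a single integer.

Answer: 8

Derivation:
Op 1: append 1 -> log_len=1
Op 2: append 1 -> log_len=2
Op 3: F3 acks idx 2 -> match: F0=0 F1=0 F2=0 F3=2; commitIndex=0
Op 4: F2 acks idx 2 -> match: F0=0 F1=0 F2=2 F3=2; commitIndex=2
Op 5: append 3 -> log_len=5
Op 6: append 3 -> log_len=8
Op 7: F0 acks idx 4 -> match: F0=4 F1=0 F2=2 F3=2; commitIndex=2
Op 8: F1 acks idx 3 -> match: F0=4 F1=3 F2=2 F3=2; commitIndex=3
Op 9: append 2 -> log_len=10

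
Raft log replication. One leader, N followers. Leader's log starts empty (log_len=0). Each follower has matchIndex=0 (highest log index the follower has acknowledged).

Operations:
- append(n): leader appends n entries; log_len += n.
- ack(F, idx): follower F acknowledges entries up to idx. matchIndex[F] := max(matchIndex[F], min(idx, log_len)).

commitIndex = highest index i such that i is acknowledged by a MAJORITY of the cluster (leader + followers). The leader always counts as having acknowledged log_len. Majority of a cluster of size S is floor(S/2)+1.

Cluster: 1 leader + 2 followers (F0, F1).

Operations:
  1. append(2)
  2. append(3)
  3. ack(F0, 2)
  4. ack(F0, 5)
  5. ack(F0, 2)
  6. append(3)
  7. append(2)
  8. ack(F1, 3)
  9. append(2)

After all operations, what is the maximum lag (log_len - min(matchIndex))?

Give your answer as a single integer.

Op 1: append 2 -> log_len=2
Op 2: append 3 -> log_len=5
Op 3: F0 acks idx 2 -> match: F0=2 F1=0; commitIndex=2
Op 4: F0 acks idx 5 -> match: F0=5 F1=0; commitIndex=5
Op 5: F0 acks idx 2 -> match: F0=5 F1=0; commitIndex=5
Op 6: append 3 -> log_len=8
Op 7: append 2 -> log_len=10
Op 8: F1 acks idx 3 -> match: F0=5 F1=3; commitIndex=5
Op 9: append 2 -> log_len=12

Answer: 9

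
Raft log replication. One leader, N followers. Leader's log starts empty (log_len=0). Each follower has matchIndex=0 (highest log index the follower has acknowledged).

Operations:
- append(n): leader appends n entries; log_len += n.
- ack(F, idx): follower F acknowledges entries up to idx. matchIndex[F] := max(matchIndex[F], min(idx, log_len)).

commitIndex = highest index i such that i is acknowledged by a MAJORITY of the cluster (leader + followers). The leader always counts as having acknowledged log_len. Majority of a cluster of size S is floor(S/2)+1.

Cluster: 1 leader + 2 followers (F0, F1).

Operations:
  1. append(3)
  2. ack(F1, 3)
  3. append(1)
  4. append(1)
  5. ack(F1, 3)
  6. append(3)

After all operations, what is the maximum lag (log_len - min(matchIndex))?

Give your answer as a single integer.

Op 1: append 3 -> log_len=3
Op 2: F1 acks idx 3 -> match: F0=0 F1=3; commitIndex=3
Op 3: append 1 -> log_len=4
Op 4: append 1 -> log_len=5
Op 5: F1 acks idx 3 -> match: F0=0 F1=3; commitIndex=3
Op 6: append 3 -> log_len=8

Answer: 8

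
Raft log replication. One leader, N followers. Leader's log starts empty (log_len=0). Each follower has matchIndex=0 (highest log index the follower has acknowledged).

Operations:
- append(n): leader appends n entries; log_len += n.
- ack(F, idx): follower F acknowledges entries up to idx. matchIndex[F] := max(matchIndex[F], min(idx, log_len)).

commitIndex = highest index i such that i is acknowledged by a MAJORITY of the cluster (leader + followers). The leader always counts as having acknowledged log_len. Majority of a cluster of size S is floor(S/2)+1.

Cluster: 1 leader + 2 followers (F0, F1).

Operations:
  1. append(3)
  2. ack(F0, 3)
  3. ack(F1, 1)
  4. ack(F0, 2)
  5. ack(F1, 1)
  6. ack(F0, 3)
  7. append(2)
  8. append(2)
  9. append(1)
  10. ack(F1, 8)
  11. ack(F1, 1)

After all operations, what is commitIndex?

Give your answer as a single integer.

Op 1: append 3 -> log_len=3
Op 2: F0 acks idx 3 -> match: F0=3 F1=0; commitIndex=3
Op 3: F1 acks idx 1 -> match: F0=3 F1=1; commitIndex=3
Op 4: F0 acks idx 2 -> match: F0=3 F1=1; commitIndex=3
Op 5: F1 acks idx 1 -> match: F0=3 F1=1; commitIndex=3
Op 6: F0 acks idx 3 -> match: F0=3 F1=1; commitIndex=3
Op 7: append 2 -> log_len=5
Op 8: append 2 -> log_len=7
Op 9: append 1 -> log_len=8
Op 10: F1 acks idx 8 -> match: F0=3 F1=8; commitIndex=8
Op 11: F1 acks idx 1 -> match: F0=3 F1=8; commitIndex=8

Answer: 8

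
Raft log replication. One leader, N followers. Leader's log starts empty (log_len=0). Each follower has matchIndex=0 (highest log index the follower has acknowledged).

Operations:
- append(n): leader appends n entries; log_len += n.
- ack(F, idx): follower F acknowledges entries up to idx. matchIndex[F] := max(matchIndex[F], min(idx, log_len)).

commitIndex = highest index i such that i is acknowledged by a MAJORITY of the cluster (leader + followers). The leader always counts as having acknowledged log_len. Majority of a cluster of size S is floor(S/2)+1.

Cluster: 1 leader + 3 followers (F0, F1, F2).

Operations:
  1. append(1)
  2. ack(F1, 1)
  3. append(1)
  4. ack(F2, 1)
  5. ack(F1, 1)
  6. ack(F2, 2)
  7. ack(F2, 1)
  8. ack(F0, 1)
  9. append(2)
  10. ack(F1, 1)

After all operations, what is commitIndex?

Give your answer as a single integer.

Answer: 1

Derivation:
Op 1: append 1 -> log_len=1
Op 2: F1 acks idx 1 -> match: F0=0 F1=1 F2=0; commitIndex=0
Op 3: append 1 -> log_len=2
Op 4: F2 acks idx 1 -> match: F0=0 F1=1 F2=1; commitIndex=1
Op 5: F1 acks idx 1 -> match: F0=0 F1=1 F2=1; commitIndex=1
Op 6: F2 acks idx 2 -> match: F0=0 F1=1 F2=2; commitIndex=1
Op 7: F2 acks idx 1 -> match: F0=0 F1=1 F2=2; commitIndex=1
Op 8: F0 acks idx 1 -> match: F0=1 F1=1 F2=2; commitIndex=1
Op 9: append 2 -> log_len=4
Op 10: F1 acks idx 1 -> match: F0=1 F1=1 F2=2; commitIndex=1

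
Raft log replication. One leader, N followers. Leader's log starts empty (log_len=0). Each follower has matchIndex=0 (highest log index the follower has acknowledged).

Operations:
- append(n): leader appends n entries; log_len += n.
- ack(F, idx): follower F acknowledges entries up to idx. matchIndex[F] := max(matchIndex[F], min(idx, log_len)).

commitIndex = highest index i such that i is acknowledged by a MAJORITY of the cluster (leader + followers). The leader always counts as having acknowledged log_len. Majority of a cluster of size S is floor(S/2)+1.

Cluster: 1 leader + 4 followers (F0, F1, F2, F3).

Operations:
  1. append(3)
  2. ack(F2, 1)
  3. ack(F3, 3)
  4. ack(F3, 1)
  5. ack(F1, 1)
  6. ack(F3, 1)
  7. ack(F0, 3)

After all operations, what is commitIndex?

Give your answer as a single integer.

Answer: 3

Derivation:
Op 1: append 3 -> log_len=3
Op 2: F2 acks idx 1 -> match: F0=0 F1=0 F2=1 F3=0; commitIndex=0
Op 3: F3 acks idx 3 -> match: F0=0 F1=0 F2=1 F3=3; commitIndex=1
Op 4: F3 acks idx 1 -> match: F0=0 F1=0 F2=1 F3=3; commitIndex=1
Op 5: F1 acks idx 1 -> match: F0=0 F1=1 F2=1 F3=3; commitIndex=1
Op 6: F3 acks idx 1 -> match: F0=0 F1=1 F2=1 F3=3; commitIndex=1
Op 7: F0 acks idx 3 -> match: F0=3 F1=1 F2=1 F3=3; commitIndex=3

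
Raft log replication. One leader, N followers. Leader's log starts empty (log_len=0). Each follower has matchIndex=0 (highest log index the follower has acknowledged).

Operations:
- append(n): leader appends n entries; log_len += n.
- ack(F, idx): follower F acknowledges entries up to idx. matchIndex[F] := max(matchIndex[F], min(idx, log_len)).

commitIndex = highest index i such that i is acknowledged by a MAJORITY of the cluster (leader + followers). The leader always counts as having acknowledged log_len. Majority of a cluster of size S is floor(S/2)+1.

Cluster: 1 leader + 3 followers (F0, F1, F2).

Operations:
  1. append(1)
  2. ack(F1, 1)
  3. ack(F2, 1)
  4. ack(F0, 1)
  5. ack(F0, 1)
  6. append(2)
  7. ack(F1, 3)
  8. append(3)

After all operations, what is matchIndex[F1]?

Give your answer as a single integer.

Answer: 3

Derivation:
Op 1: append 1 -> log_len=1
Op 2: F1 acks idx 1 -> match: F0=0 F1=1 F2=0; commitIndex=0
Op 3: F2 acks idx 1 -> match: F0=0 F1=1 F2=1; commitIndex=1
Op 4: F0 acks idx 1 -> match: F0=1 F1=1 F2=1; commitIndex=1
Op 5: F0 acks idx 1 -> match: F0=1 F1=1 F2=1; commitIndex=1
Op 6: append 2 -> log_len=3
Op 7: F1 acks idx 3 -> match: F0=1 F1=3 F2=1; commitIndex=1
Op 8: append 3 -> log_len=6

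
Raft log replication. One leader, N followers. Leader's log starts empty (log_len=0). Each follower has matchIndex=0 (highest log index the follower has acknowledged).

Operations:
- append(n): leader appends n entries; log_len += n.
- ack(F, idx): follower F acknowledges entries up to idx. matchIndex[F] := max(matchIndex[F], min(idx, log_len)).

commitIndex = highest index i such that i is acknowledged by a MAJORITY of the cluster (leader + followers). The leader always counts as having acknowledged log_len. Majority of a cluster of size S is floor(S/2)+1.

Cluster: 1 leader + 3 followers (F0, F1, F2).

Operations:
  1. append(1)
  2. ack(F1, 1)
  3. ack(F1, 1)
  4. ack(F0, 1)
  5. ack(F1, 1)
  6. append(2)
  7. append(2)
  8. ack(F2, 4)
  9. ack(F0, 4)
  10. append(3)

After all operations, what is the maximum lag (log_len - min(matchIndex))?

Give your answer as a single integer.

Answer: 7

Derivation:
Op 1: append 1 -> log_len=1
Op 2: F1 acks idx 1 -> match: F0=0 F1=1 F2=0; commitIndex=0
Op 3: F1 acks idx 1 -> match: F0=0 F1=1 F2=0; commitIndex=0
Op 4: F0 acks idx 1 -> match: F0=1 F1=1 F2=0; commitIndex=1
Op 5: F1 acks idx 1 -> match: F0=1 F1=1 F2=0; commitIndex=1
Op 6: append 2 -> log_len=3
Op 7: append 2 -> log_len=5
Op 8: F2 acks idx 4 -> match: F0=1 F1=1 F2=4; commitIndex=1
Op 9: F0 acks idx 4 -> match: F0=4 F1=1 F2=4; commitIndex=4
Op 10: append 3 -> log_len=8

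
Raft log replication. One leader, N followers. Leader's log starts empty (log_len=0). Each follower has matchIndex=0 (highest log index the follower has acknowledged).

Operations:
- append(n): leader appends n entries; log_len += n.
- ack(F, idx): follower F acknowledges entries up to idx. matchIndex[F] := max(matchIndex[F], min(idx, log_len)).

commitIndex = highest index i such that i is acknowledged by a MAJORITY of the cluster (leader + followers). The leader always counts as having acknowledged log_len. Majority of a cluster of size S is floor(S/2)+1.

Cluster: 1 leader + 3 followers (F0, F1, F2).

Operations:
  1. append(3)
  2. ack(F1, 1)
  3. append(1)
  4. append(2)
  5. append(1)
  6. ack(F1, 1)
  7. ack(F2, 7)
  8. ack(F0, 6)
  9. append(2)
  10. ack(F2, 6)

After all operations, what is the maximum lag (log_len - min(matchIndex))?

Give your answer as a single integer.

Op 1: append 3 -> log_len=3
Op 2: F1 acks idx 1 -> match: F0=0 F1=1 F2=0; commitIndex=0
Op 3: append 1 -> log_len=4
Op 4: append 2 -> log_len=6
Op 5: append 1 -> log_len=7
Op 6: F1 acks idx 1 -> match: F0=0 F1=1 F2=0; commitIndex=0
Op 7: F2 acks idx 7 -> match: F0=0 F1=1 F2=7; commitIndex=1
Op 8: F0 acks idx 6 -> match: F0=6 F1=1 F2=7; commitIndex=6
Op 9: append 2 -> log_len=9
Op 10: F2 acks idx 6 -> match: F0=6 F1=1 F2=7; commitIndex=6

Answer: 8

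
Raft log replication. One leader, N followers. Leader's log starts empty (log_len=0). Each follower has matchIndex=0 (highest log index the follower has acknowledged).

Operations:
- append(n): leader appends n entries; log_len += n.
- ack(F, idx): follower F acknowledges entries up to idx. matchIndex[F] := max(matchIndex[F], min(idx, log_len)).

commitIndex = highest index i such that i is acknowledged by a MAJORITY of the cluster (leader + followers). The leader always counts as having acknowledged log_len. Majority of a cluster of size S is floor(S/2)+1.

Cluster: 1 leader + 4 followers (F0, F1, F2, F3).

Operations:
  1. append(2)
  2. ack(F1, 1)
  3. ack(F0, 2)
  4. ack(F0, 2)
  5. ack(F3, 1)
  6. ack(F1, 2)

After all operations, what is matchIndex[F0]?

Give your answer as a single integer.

Answer: 2

Derivation:
Op 1: append 2 -> log_len=2
Op 2: F1 acks idx 1 -> match: F0=0 F1=1 F2=0 F3=0; commitIndex=0
Op 3: F0 acks idx 2 -> match: F0=2 F1=1 F2=0 F3=0; commitIndex=1
Op 4: F0 acks idx 2 -> match: F0=2 F1=1 F2=0 F3=0; commitIndex=1
Op 5: F3 acks idx 1 -> match: F0=2 F1=1 F2=0 F3=1; commitIndex=1
Op 6: F1 acks idx 2 -> match: F0=2 F1=2 F2=0 F3=1; commitIndex=2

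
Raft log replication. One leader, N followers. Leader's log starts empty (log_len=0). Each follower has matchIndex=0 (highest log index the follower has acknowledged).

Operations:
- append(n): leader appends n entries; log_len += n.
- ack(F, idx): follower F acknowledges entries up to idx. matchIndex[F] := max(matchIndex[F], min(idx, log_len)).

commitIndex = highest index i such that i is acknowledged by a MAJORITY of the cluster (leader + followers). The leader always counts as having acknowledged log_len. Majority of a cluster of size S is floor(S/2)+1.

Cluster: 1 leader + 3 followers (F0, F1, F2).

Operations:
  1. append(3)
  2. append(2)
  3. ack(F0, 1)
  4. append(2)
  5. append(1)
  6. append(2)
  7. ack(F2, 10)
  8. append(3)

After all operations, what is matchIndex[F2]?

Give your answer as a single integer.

Answer: 10

Derivation:
Op 1: append 3 -> log_len=3
Op 2: append 2 -> log_len=5
Op 3: F0 acks idx 1 -> match: F0=1 F1=0 F2=0; commitIndex=0
Op 4: append 2 -> log_len=7
Op 5: append 1 -> log_len=8
Op 6: append 2 -> log_len=10
Op 7: F2 acks idx 10 -> match: F0=1 F1=0 F2=10; commitIndex=1
Op 8: append 3 -> log_len=13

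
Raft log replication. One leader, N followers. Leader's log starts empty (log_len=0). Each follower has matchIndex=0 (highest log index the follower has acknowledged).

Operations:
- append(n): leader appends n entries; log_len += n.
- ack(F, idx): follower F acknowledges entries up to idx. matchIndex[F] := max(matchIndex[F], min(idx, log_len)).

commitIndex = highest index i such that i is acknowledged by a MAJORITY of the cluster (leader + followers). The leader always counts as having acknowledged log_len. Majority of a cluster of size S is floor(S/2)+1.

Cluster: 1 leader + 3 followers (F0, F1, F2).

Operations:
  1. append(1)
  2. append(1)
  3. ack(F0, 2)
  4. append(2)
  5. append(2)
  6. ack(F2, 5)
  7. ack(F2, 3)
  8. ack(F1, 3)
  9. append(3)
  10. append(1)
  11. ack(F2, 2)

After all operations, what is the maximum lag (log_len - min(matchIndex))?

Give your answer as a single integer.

Op 1: append 1 -> log_len=1
Op 2: append 1 -> log_len=2
Op 3: F0 acks idx 2 -> match: F0=2 F1=0 F2=0; commitIndex=0
Op 4: append 2 -> log_len=4
Op 5: append 2 -> log_len=6
Op 6: F2 acks idx 5 -> match: F0=2 F1=0 F2=5; commitIndex=2
Op 7: F2 acks idx 3 -> match: F0=2 F1=0 F2=5; commitIndex=2
Op 8: F1 acks idx 3 -> match: F0=2 F1=3 F2=5; commitIndex=3
Op 9: append 3 -> log_len=9
Op 10: append 1 -> log_len=10
Op 11: F2 acks idx 2 -> match: F0=2 F1=3 F2=5; commitIndex=3

Answer: 8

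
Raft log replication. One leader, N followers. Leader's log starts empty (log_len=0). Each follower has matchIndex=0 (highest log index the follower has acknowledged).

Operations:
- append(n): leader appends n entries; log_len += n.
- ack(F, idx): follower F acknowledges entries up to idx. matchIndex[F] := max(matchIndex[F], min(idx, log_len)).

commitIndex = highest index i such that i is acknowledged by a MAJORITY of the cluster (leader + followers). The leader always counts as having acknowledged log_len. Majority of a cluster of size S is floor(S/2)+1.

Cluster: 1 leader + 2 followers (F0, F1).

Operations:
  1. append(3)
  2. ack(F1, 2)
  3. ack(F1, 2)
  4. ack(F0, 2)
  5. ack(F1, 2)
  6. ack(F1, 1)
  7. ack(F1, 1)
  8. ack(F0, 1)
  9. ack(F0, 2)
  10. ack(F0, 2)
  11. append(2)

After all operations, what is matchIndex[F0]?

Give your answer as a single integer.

Answer: 2

Derivation:
Op 1: append 3 -> log_len=3
Op 2: F1 acks idx 2 -> match: F0=0 F1=2; commitIndex=2
Op 3: F1 acks idx 2 -> match: F0=0 F1=2; commitIndex=2
Op 4: F0 acks idx 2 -> match: F0=2 F1=2; commitIndex=2
Op 5: F1 acks idx 2 -> match: F0=2 F1=2; commitIndex=2
Op 6: F1 acks idx 1 -> match: F0=2 F1=2; commitIndex=2
Op 7: F1 acks idx 1 -> match: F0=2 F1=2; commitIndex=2
Op 8: F0 acks idx 1 -> match: F0=2 F1=2; commitIndex=2
Op 9: F0 acks idx 2 -> match: F0=2 F1=2; commitIndex=2
Op 10: F0 acks idx 2 -> match: F0=2 F1=2; commitIndex=2
Op 11: append 2 -> log_len=5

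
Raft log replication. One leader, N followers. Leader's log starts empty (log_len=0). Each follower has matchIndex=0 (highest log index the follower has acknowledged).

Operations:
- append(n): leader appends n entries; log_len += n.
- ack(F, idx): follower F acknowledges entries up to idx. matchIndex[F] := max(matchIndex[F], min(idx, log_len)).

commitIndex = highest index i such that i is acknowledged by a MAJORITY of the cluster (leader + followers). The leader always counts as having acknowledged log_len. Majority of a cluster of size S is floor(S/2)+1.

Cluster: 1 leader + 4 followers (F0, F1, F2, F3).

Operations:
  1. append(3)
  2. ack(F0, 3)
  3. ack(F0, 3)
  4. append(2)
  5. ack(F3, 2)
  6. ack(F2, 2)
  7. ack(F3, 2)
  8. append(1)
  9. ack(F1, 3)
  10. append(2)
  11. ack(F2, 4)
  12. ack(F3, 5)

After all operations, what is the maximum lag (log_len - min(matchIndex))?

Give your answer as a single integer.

Op 1: append 3 -> log_len=3
Op 2: F0 acks idx 3 -> match: F0=3 F1=0 F2=0 F3=0; commitIndex=0
Op 3: F0 acks idx 3 -> match: F0=3 F1=0 F2=0 F3=0; commitIndex=0
Op 4: append 2 -> log_len=5
Op 5: F3 acks idx 2 -> match: F0=3 F1=0 F2=0 F3=2; commitIndex=2
Op 6: F2 acks idx 2 -> match: F0=3 F1=0 F2=2 F3=2; commitIndex=2
Op 7: F3 acks idx 2 -> match: F0=3 F1=0 F2=2 F3=2; commitIndex=2
Op 8: append 1 -> log_len=6
Op 9: F1 acks idx 3 -> match: F0=3 F1=3 F2=2 F3=2; commitIndex=3
Op 10: append 2 -> log_len=8
Op 11: F2 acks idx 4 -> match: F0=3 F1=3 F2=4 F3=2; commitIndex=3
Op 12: F3 acks idx 5 -> match: F0=3 F1=3 F2=4 F3=5; commitIndex=4

Answer: 5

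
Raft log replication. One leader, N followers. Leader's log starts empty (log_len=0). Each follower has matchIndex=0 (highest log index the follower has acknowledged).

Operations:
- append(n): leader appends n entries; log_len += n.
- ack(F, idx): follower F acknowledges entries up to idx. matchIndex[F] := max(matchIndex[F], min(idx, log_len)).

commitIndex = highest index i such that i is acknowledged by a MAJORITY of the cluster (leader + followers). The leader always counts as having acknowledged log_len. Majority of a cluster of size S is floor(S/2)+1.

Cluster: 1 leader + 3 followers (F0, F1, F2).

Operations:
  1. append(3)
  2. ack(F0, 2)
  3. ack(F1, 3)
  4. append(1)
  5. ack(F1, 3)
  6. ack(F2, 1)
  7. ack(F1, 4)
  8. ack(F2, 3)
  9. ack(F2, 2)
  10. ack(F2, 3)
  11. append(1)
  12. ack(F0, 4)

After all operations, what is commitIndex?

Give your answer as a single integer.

Answer: 4

Derivation:
Op 1: append 3 -> log_len=3
Op 2: F0 acks idx 2 -> match: F0=2 F1=0 F2=0; commitIndex=0
Op 3: F1 acks idx 3 -> match: F0=2 F1=3 F2=0; commitIndex=2
Op 4: append 1 -> log_len=4
Op 5: F1 acks idx 3 -> match: F0=2 F1=3 F2=0; commitIndex=2
Op 6: F2 acks idx 1 -> match: F0=2 F1=3 F2=1; commitIndex=2
Op 7: F1 acks idx 4 -> match: F0=2 F1=4 F2=1; commitIndex=2
Op 8: F2 acks idx 3 -> match: F0=2 F1=4 F2=3; commitIndex=3
Op 9: F2 acks idx 2 -> match: F0=2 F1=4 F2=3; commitIndex=3
Op 10: F2 acks idx 3 -> match: F0=2 F1=4 F2=3; commitIndex=3
Op 11: append 1 -> log_len=5
Op 12: F0 acks idx 4 -> match: F0=4 F1=4 F2=3; commitIndex=4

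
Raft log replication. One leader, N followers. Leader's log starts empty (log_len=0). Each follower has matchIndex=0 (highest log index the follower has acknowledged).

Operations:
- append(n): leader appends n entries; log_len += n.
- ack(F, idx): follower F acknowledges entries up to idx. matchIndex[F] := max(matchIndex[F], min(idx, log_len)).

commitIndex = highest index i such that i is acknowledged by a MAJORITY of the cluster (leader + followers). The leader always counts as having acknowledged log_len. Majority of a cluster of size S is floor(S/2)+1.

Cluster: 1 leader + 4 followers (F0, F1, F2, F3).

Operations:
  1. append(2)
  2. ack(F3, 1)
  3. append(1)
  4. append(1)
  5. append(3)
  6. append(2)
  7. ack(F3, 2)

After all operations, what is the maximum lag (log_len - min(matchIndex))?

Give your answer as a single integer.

Op 1: append 2 -> log_len=2
Op 2: F3 acks idx 1 -> match: F0=0 F1=0 F2=0 F3=1; commitIndex=0
Op 3: append 1 -> log_len=3
Op 4: append 1 -> log_len=4
Op 5: append 3 -> log_len=7
Op 6: append 2 -> log_len=9
Op 7: F3 acks idx 2 -> match: F0=0 F1=0 F2=0 F3=2; commitIndex=0

Answer: 9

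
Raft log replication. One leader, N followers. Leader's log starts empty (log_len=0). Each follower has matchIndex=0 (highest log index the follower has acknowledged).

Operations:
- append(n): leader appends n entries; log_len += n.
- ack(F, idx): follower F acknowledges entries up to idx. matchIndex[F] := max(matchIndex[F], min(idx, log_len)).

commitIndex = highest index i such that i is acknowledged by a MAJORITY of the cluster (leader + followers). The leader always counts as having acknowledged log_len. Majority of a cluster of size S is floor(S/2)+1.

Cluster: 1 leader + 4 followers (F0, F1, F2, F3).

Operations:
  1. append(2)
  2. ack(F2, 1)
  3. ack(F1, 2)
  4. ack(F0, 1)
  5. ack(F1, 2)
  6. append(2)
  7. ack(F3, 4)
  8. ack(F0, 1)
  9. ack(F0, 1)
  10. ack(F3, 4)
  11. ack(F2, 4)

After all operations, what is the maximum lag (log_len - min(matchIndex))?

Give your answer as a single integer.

Op 1: append 2 -> log_len=2
Op 2: F2 acks idx 1 -> match: F0=0 F1=0 F2=1 F3=0; commitIndex=0
Op 3: F1 acks idx 2 -> match: F0=0 F1=2 F2=1 F3=0; commitIndex=1
Op 4: F0 acks idx 1 -> match: F0=1 F1=2 F2=1 F3=0; commitIndex=1
Op 5: F1 acks idx 2 -> match: F0=1 F1=2 F2=1 F3=0; commitIndex=1
Op 6: append 2 -> log_len=4
Op 7: F3 acks idx 4 -> match: F0=1 F1=2 F2=1 F3=4; commitIndex=2
Op 8: F0 acks idx 1 -> match: F0=1 F1=2 F2=1 F3=4; commitIndex=2
Op 9: F0 acks idx 1 -> match: F0=1 F1=2 F2=1 F3=4; commitIndex=2
Op 10: F3 acks idx 4 -> match: F0=1 F1=2 F2=1 F3=4; commitIndex=2
Op 11: F2 acks idx 4 -> match: F0=1 F1=2 F2=4 F3=4; commitIndex=4

Answer: 3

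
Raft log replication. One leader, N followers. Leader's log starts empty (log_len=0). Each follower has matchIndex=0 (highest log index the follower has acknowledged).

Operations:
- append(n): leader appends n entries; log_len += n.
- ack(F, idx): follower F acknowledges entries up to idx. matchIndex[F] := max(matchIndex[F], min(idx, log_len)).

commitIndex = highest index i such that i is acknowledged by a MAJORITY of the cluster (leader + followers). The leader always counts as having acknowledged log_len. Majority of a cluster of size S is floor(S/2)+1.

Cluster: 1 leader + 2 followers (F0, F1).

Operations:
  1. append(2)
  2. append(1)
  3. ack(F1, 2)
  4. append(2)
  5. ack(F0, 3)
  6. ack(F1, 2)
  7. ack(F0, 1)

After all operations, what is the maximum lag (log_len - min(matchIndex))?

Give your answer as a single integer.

Answer: 3

Derivation:
Op 1: append 2 -> log_len=2
Op 2: append 1 -> log_len=3
Op 3: F1 acks idx 2 -> match: F0=0 F1=2; commitIndex=2
Op 4: append 2 -> log_len=5
Op 5: F0 acks idx 3 -> match: F0=3 F1=2; commitIndex=3
Op 6: F1 acks idx 2 -> match: F0=3 F1=2; commitIndex=3
Op 7: F0 acks idx 1 -> match: F0=3 F1=2; commitIndex=3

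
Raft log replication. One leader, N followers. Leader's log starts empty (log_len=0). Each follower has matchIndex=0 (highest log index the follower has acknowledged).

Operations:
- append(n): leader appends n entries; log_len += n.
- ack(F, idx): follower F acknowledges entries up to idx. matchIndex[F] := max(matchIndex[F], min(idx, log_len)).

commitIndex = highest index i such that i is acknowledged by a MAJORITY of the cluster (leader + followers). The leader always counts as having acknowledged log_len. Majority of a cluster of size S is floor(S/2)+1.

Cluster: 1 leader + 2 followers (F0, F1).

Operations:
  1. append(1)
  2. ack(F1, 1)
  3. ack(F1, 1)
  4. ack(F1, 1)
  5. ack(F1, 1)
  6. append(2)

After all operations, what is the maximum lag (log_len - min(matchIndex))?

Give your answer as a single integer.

Answer: 3

Derivation:
Op 1: append 1 -> log_len=1
Op 2: F1 acks idx 1 -> match: F0=0 F1=1; commitIndex=1
Op 3: F1 acks idx 1 -> match: F0=0 F1=1; commitIndex=1
Op 4: F1 acks idx 1 -> match: F0=0 F1=1; commitIndex=1
Op 5: F1 acks idx 1 -> match: F0=0 F1=1; commitIndex=1
Op 6: append 2 -> log_len=3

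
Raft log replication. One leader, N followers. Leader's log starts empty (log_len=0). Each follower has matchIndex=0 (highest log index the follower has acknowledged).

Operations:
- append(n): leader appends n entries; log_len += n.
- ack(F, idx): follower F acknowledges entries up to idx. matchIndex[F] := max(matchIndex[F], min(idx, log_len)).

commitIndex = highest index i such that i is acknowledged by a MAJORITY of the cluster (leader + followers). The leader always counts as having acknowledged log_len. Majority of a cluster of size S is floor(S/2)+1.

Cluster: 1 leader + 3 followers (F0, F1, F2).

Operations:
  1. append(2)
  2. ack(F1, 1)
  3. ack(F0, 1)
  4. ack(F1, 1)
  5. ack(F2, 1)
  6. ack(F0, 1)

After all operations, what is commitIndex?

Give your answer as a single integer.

Op 1: append 2 -> log_len=2
Op 2: F1 acks idx 1 -> match: F0=0 F1=1 F2=0; commitIndex=0
Op 3: F0 acks idx 1 -> match: F0=1 F1=1 F2=0; commitIndex=1
Op 4: F1 acks idx 1 -> match: F0=1 F1=1 F2=0; commitIndex=1
Op 5: F2 acks idx 1 -> match: F0=1 F1=1 F2=1; commitIndex=1
Op 6: F0 acks idx 1 -> match: F0=1 F1=1 F2=1; commitIndex=1

Answer: 1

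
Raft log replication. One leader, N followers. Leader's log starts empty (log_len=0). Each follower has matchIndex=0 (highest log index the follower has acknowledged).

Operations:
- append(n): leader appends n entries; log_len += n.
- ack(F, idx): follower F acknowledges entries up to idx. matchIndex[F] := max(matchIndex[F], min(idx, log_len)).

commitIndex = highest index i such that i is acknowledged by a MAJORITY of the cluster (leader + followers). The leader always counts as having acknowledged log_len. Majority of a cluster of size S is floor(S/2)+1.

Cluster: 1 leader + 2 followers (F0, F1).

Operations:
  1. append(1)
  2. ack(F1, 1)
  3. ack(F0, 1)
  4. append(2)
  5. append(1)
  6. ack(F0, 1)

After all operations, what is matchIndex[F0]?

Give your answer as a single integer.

Answer: 1

Derivation:
Op 1: append 1 -> log_len=1
Op 2: F1 acks idx 1 -> match: F0=0 F1=1; commitIndex=1
Op 3: F0 acks idx 1 -> match: F0=1 F1=1; commitIndex=1
Op 4: append 2 -> log_len=3
Op 5: append 1 -> log_len=4
Op 6: F0 acks idx 1 -> match: F0=1 F1=1; commitIndex=1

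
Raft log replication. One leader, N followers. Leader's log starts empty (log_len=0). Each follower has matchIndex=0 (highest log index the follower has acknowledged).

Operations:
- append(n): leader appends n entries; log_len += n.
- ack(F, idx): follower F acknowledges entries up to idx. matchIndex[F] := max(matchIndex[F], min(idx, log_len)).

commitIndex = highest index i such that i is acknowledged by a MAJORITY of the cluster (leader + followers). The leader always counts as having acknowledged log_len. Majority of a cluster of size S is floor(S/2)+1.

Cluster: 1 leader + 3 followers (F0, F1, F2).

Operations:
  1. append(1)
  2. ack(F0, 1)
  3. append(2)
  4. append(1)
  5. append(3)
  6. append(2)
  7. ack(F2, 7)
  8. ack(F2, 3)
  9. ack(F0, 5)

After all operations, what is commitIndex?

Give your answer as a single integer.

Answer: 5

Derivation:
Op 1: append 1 -> log_len=1
Op 2: F0 acks idx 1 -> match: F0=1 F1=0 F2=0; commitIndex=0
Op 3: append 2 -> log_len=3
Op 4: append 1 -> log_len=4
Op 5: append 3 -> log_len=7
Op 6: append 2 -> log_len=9
Op 7: F2 acks idx 7 -> match: F0=1 F1=0 F2=7; commitIndex=1
Op 8: F2 acks idx 3 -> match: F0=1 F1=0 F2=7; commitIndex=1
Op 9: F0 acks idx 5 -> match: F0=5 F1=0 F2=7; commitIndex=5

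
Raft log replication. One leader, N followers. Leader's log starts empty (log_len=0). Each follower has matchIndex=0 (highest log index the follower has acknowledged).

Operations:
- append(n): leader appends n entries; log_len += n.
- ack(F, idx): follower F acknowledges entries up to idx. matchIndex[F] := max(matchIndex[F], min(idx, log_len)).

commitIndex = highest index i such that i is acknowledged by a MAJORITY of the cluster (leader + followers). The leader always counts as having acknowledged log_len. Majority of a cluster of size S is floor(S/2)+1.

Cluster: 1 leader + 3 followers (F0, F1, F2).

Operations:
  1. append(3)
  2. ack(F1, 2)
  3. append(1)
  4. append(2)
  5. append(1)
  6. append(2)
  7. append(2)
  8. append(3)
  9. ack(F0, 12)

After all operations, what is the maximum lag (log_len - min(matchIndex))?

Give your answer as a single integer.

Answer: 14

Derivation:
Op 1: append 3 -> log_len=3
Op 2: F1 acks idx 2 -> match: F0=0 F1=2 F2=0; commitIndex=0
Op 3: append 1 -> log_len=4
Op 4: append 2 -> log_len=6
Op 5: append 1 -> log_len=7
Op 6: append 2 -> log_len=9
Op 7: append 2 -> log_len=11
Op 8: append 3 -> log_len=14
Op 9: F0 acks idx 12 -> match: F0=12 F1=2 F2=0; commitIndex=2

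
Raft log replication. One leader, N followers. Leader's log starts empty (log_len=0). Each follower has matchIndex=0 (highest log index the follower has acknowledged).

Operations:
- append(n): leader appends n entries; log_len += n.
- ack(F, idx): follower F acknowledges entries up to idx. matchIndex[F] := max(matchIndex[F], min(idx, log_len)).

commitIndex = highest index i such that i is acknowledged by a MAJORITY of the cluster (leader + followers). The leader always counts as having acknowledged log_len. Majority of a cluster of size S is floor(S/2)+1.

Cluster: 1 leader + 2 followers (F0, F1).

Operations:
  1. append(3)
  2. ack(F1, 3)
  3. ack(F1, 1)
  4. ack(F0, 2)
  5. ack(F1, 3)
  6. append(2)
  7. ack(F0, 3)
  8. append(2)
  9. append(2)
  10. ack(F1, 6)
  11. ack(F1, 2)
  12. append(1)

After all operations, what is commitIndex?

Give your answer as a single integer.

Op 1: append 3 -> log_len=3
Op 2: F1 acks idx 3 -> match: F0=0 F1=3; commitIndex=3
Op 3: F1 acks idx 1 -> match: F0=0 F1=3; commitIndex=3
Op 4: F0 acks idx 2 -> match: F0=2 F1=3; commitIndex=3
Op 5: F1 acks idx 3 -> match: F0=2 F1=3; commitIndex=3
Op 6: append 2 -> log_len=5
Op 7: F0 acks idx 3 -> match: F0=3 F1=3; commitIndex=3
Op 8: append 2 -> log_len=7
Op 9: append 2 -> log_len=9
Op 10: F1 acks idx 6 -> match: F0=3 F1=6; commitIndex=6
Op 11: F1 acks idx 2 -> match: F0=3 F1=6; commitIndex=6
Op 12: append 1 -> log_len=10

Answer: 6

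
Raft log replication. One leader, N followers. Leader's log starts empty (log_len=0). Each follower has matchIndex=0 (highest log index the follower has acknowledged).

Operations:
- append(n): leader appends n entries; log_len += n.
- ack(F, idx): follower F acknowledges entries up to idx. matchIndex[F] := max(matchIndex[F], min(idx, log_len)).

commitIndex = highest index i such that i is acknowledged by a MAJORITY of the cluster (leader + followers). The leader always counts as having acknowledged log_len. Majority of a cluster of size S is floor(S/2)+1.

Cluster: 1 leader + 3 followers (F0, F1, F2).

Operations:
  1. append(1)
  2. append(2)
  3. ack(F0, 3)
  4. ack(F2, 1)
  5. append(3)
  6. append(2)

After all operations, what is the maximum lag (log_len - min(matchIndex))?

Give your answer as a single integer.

Op 1: append 1 -> log_len=1
Op 2: append 2 -> log_len=3
Op 3: F0 acks idx 3 -> match: F0=3 F1=0 F2=0; commitIndex=0
Op 4: F2 acks idx 1 -> match: F0=3 F1=0 F2=1; commitIndex=1
Op 5: append 3 -> log_len=6
Op 6: append 2 -> log_len=8

Answer: 8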